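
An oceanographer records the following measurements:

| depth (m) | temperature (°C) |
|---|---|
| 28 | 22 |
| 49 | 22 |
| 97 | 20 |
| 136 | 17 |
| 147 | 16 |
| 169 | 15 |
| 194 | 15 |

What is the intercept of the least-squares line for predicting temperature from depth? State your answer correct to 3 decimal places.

23.960

n = 7, Σx = 820, Σy = 127, Σxy = 13743, Σx² = 118896
Sxx = Σx² − (Σx)²/n = 118896 − 96057.142857 = 22838.857143
Sxy = Σxy − (Σx)(Σy)/n = 13743 − 14877.142857 = -1134.142857
b = Sxy/Sxx = -1134.142857/22838.857143 = -0.049658
a = ȳ − b·x̄ = 18.142857 − (-0.049658)·117.142857 = 23.959993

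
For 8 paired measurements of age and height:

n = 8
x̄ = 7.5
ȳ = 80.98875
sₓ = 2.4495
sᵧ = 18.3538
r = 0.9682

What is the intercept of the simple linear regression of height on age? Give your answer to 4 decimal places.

b = r · sᵧ/sₓ = 0.9682 · 18.3538/2.4495 = 7.254603
a = ȳ − b·x̄ = 80.98875 − 7.254603·7.5 = 26.579230

26.5792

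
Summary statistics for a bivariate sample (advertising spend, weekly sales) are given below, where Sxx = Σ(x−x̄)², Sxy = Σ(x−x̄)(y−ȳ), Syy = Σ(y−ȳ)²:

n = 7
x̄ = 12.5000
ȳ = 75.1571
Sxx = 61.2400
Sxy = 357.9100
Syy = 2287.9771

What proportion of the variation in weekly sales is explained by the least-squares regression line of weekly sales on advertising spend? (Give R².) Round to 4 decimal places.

R² = Sxy²/(Sxx·Syy) = (357.91)²/(61.24·2287.9771) = 0.914241

0.9142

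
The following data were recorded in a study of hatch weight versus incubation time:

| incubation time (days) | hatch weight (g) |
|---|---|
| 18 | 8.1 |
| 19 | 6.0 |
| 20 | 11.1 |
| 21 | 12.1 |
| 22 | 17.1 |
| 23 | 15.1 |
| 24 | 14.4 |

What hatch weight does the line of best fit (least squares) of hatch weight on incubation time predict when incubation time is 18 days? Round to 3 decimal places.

7.368

n = 7, Σx = 147, Σy = 83.9, Σxy = 1805, Σx² = 3115
Sxx = Σx² − (Σx)²/n = 3115 − 3087 = 28
Sxy = Σxy − (Σx)(Σy)/n = 1805 − 1761.9 = 43.1
b = Sxy/Sxx = 43.1/28 = 1.539286
a = ȳ − b·x̄ = 11.985714 − 1.539286·21 = -20.339286
ŷ(18) = a + b·18 = -20.339286 + 1.539286·18 = 7.367857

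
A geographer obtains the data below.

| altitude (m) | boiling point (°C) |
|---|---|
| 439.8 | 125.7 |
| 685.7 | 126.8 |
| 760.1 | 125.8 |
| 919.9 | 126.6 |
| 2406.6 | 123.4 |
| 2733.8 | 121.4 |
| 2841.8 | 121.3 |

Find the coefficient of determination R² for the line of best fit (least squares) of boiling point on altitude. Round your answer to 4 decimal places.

0.9028

n = 7, Σx = 10787.7, Σy = 871, Σxy = 1327877.64, Σx² = 23428789.79, Σy² = 108411.14
Sxx = Σx² − (Σx)²/n = 23428789.79 − 16624924.47 = 6803865.32
Sxy = Σxy − (Σx)(Σy)/n = 1327877.64 − 1342298.1 = -14420.46
Syy = Σy² − (Σy)²/n = 108411.14 − 108377.285714 = 33.854286
R² = Sxy²/(Sxx·Syy) = (-14420.46)²/(6803865.32·33.854286) = 0.902794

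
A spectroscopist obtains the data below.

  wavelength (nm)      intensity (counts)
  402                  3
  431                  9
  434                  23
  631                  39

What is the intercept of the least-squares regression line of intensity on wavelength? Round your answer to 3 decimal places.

n = 4, Σx = 1898, Σy = 74, Σxy = 39676, Σx² = 933882
Sxx = Σx² − (Σx)²/n = 933882 − 900601 = 33281
Sxy = Σxy − (Σx)(Σy)/n = 39676 − 35113 = 4563
b = Sxy/Sxx = 4563/33281 = 0.137105
a = ȳ − b·x̄ = 18.5 − 0.137105·474.5 = -46.556444

-46.556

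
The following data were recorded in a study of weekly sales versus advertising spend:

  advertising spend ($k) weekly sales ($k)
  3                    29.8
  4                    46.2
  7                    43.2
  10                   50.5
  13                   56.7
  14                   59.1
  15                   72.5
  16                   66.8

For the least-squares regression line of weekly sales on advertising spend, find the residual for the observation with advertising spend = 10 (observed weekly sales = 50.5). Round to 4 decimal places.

n = 8, Σx = 82, Σy = 424.8, Σxy = 4802.4, Σx² = 1020
Sxx = Σx² − (Σx)²/n = 1020 − 840.5 = 179.5
Sxy = Σxy − (Σx)(Σy)/n = 4802.4 − 4354.2 = 448.2
b = Sxy/Sxx = 448.2/179.5 = 2.496936
a = ȳ − b·x̄ = 53.1 − 2.496936·10.25 = 27.506407
ŷ(10) = 27.506407 + 2.496936·10 = 52.475766
residual = y − ŷ = 50.5 − 52.475766 = -1.975766

-1.9758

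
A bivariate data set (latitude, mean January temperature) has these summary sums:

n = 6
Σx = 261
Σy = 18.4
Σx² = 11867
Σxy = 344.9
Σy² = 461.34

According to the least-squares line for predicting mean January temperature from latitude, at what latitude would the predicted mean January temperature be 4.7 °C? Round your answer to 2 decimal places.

Sxx = Σx² − (Σx)²/n = 11867 − 11353.5 = 513.5
Sxy = Σxy − (Σx)(Σy)/n = 344.9 − 800.4 = -455.5
b = Sxy/Sxx = -455.5/513.5 = -0.887050
a = ȳ − b·x̄ = 3.066667 − (-0.887050)·43.5 = 41.653327
Set a + b·x = 4.7: x = (4.7 − 41.653327) / (-0.887050) = 41.658690

41.66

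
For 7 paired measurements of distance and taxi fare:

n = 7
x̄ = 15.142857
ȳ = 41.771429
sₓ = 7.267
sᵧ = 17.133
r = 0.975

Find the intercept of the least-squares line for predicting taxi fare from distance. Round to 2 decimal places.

b = r · sᵧ/sₓ = 0.975 · 17.133/7.267 = 2.298703
a = ȳ − b·x̄ = 41.771429 − 2.298703·15.142857 = 6.962498

6.96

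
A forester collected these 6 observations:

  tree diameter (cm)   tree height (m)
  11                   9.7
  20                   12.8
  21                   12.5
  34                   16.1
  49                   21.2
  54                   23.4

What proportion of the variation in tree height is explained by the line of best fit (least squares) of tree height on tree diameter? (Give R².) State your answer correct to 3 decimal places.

0.994

n = 6, Σx = 189, Σy = 95.7, Σxy = 3475, Σx² = 7435, Σy² = 1670.39
Sxx = Σx² − (Σx)²/n = 7435 − 5953.5 = 1481.5
Sxy = Σxy − (Σx)(Σy)/n = 3475 − 3014.55 = 460.45
Syy = Σy² − (Σy)²/n = 1670.39 − 1526.415 = 143.975
R² = Sxy²/(Sxx·Syy) = (460.45)²/(1481.5·143.975) = 0.993977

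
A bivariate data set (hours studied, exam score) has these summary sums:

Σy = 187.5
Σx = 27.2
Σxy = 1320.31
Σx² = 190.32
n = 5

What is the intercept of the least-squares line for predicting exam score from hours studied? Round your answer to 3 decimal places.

-1.074

Sxx = Σx² − (Σx)²/n = 190.32 − 147.968 = 42.352
Sxy = Σxy − (Σx)(Σy)/n = 1320.31 − 1020 = 300.31
b = Sxy/Sxx = 300.31/42.352 = 7.090810
a = ȳ − b·x̄ = 37.5 − 7.090810·5.44 = -1.074008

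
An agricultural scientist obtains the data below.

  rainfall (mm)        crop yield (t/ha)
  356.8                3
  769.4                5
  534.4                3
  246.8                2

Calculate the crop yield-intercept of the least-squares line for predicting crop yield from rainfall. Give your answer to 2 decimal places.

0.76

n = 4, Σx = 1907.4, Σy = 13, Σxy = 7014.2, Σx² = 1065776.2
Sxx = Σx² − (Σx)²/n = 1065776.2 − 909543.69 = 156232.51
Sxy = Σxy − (Σx)(Σy)/n = 7014.2 − 6199.05 = 815.15
b = Sxy/Sxx = 815.15/156232.51 = 0.005218
a = ȳ − b·x̄ = 3.25 − 0.005218·476.85 = 0.762014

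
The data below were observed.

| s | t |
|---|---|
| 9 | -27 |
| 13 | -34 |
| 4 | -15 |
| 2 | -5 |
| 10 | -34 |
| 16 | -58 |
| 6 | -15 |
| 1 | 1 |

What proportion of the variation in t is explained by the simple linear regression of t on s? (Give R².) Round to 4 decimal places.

0.9479

n = 8, Σx = 61, Σy = -187, Σxy = -2112, Σx² = 663, Σy² = 6881
Sxx = Σx² − (Σx)²/n = 663 − 465.125 = 197.875
Sxy = Σxy − (Σx)(Σy)/n = -2112 − (-1425.875) = -686.125
Syy = Σy² − (Σy)²/n = 6881 − 4371.125 = 2509.875
R² = Sxy²/(Sxx·Syy) = (-686.125)²/(197.875·2509.875) = 0.947902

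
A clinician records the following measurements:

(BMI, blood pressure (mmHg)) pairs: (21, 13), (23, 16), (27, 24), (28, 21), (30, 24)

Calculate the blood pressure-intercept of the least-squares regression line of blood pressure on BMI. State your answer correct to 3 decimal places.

-12.697

n = 5, Σx = 129, Σy = 98, Σxy = 2597, Σx² = 3383
Sxx = Σx² − (Σx)²/n = 3383 − 3328.2 = 54.8
Sxy = Σxy − (Σx)(Σy)/n = 2597 − 2528.4 = 68.6
b = Sxy/Sxx = 68.6/54.8 = 1.251825
a = ȳ − b·x̄ = 19.6 − 1.251825·25.8 = -12.697080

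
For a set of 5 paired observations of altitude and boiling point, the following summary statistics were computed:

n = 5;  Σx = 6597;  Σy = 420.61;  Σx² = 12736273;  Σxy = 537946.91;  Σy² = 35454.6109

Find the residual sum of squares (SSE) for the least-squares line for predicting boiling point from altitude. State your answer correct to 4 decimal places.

0.3333

Sxx = Σx² − (Σx)²/n = 12736273 − 8704081.8 = 4032191.2
Sxy = Σxy − (Σx)(Σy)/n = 537946.91 − 554952.834 = -17005.924
Syy = Σy² − (Σy)²/n = 35454.6109 − 35382.55442 = 72.05648
b = Sxy/Sxx = -17005.924/4032191.2 = -0.004218
SSE = Syy − b·Sxy = 72.05648 − (-0.004218)·(-17005.924) = 0.333331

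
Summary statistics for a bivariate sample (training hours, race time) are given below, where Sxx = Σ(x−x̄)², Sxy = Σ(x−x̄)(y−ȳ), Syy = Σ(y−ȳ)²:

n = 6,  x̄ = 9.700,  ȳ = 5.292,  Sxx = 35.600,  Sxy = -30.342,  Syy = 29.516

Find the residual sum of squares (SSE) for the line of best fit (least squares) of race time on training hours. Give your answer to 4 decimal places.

b = Sxy/Sxx = -30.342/35.6 = -0.852303
SSE = Syy − b·Sxy = 29.516 − (-0.852303)·(-30.342) = 3.655411

3.6554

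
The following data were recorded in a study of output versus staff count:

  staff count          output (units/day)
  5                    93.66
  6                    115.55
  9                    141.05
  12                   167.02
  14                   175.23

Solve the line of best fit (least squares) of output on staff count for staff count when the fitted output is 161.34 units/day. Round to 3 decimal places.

11.795

n = 5, Σx = 46, Σy = 692.51, Σxy = 6888.51, Σx² = 482
Sxx = Σx² − (Σx)²/n = 482 − 423.2 = 58.8
Sxy = Σxy − (Σx)(Σy)/n = 6888.51 − 6371.092 = 517.418
b = Sxy/Sxx = 517.418/58.8 = 8.799626
a = ȳ − b·x̄ = 138.502 − 8.799626·9.2 = 57.545442
Set a + b·x = 161.34: x = (161.34 − 57.545442) / 8.799626 = 11.795338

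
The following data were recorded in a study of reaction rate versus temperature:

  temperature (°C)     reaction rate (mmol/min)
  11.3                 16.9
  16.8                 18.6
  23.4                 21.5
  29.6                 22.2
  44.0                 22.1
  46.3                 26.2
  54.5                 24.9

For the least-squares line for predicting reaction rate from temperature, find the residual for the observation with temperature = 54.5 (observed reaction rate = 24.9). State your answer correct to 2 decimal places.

n = 7, Σx = 225.9, Σy = 152.4, Σxy = 5206.18, Σx² = 8883.59
Sxx = Σx² − (Σx)²/n = 8883.59 − 7290.115714 = 1593.474286
Sxy = Σxy − (Σx)(Σy)/n = 5206.18 − 4918.165714 = 288.014286
b = Sxy/Sxx = 288.014286/1593.474286 = 0.180746
a = ȳ − b·x̄ = 21.771429 − 0.180746·32.271429 = 15.938493
ŷ(54.5) = 15.938493 + 0.180746·54.5 = 25.789156
residual = y − ŷ = 24.9 − 25.789156 = -0.889156

-0.89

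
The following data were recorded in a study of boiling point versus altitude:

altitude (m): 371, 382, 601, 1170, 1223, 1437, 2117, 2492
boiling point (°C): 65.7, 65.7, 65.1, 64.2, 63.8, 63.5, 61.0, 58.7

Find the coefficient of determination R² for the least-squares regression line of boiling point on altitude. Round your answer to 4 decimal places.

0.9503

n = 8, Σx = 9793, Σy = 507.7, Σxy = 608405.5, Σx² = 16266117, Σy² = 32262.01
Sxx = Σx² − (Σx)²/n = 16266117 − 11987856.125 = 4278260.875
Sxy = Σxy − (Σx)(Σy)/n = 608405.5 − 621488.2625 = -13082.7625
Syy = Σy² − (Σy)²/n = 32262.01 − 32219.91125 = 42.09875
R² = Sxy²/(Sxx·Syy) = (-13082.7625)²/(4278260.875·42.09875) = 0.950304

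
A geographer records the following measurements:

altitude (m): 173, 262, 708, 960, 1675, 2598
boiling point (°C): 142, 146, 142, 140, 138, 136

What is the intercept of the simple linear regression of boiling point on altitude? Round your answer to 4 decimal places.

144.2884

n = 6, Σx = 6376, Σy = 844, Σxy = 882232, Σx² = 11076666
Sxx = Σx² − (Σx)²/n = 11076666 − 6775562.666667 = 4301103.333333
Sxy = Σxy − (Σx)(Σy)/n = 882232 − 896890.666667 = -14658.666667
b = Sxy/Sxx = -14658.666667/4301103.333333 = -0.003408
a = ȳ − b·x̄ = 140.666667 − (-0.003408)·1062.666667 = 144.288360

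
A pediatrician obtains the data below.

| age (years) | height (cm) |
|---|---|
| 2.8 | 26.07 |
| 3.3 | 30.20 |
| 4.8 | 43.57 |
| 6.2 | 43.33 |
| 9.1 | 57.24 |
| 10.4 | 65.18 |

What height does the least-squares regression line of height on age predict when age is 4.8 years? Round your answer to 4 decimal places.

n = 6, Σx = 36.6, Σy = 265.59, Σxy = 1849.194, Σx² = 271.18
Sxx = Σx² − (Σx)²/n = 271.18 − 223.26 = 47.92
Sxy = Σxy − (Σx)(Σy)/n = 1849.194 − 1620.099 = 229.095
b = Sxy/Sxx = 229.095/47.92 = 4.780780
a = ȳ − b·x̄ = 44.265 − 4.780780·6.1 = 15.102239
ŷ(4.8) = a + b·4.8 = 15.102239 + 4.780780·4.8 = 38.049985

38.0500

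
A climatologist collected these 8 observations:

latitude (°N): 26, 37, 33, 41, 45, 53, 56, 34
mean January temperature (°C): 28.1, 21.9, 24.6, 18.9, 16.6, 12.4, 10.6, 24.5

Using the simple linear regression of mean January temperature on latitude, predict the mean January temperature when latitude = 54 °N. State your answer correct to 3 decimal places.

11.650

n = 8, Σx = 325, Σy = 157.6, Σxy = 5958.4, Σx² = 13941
Sxx = Σx² − (Σx)²/n = 13941 − 13203.125 = 737.875
Sxy = Σxy − (Σx)(Σy)/n = 5958.4 − 6402.5 = -444.1
b = Sxy/Sxx = -444.1/737.875 = -0.601863
a = ȳ − b·x̄ = 19.7 − (-0.601863)·40.625 = 44.150703
ŷ(54) = a + b·54 = 44.150703 + (-0.601863)·54 = 11.650076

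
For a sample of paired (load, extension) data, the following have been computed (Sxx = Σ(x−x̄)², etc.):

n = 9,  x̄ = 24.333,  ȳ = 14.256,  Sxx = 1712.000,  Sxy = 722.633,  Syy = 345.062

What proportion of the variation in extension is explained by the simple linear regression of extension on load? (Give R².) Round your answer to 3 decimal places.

R² = Sxy²/(Sxx·Syy) = (722.633)²/(1712·345.062) = 0.883964

0.884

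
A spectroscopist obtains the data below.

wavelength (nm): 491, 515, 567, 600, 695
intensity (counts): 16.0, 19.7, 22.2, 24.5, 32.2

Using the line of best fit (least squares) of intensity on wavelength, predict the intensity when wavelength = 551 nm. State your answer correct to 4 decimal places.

n = 5, Σx = 2868, Σy = 114.6, Σxy = 67667.9, Σx² = 1670820
Sxx = Σx² − (Σx)²/n = 1670820 − 1645084.8 = 25735.2
Sxy = Σxy − (Σx)(Σy)/n = 67667.9 − 65734.56 = 1933.34
b = Sxy/Sxx = 1933.34/25735.2 = 0.075124
a = ȳ − b·x̄ = 22.92 − 0.075124·573.6 = -20.171323
ŷ(551) = a + b·551 = -20.171323 + 0.075124·551 = 21.222190

21.2222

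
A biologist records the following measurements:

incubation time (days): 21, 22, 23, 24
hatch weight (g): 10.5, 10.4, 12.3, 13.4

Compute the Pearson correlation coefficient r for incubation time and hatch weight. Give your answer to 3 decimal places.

n = 4, Σx = 90, Σy = 46.6, Σxy = 1053.8, Σx² = 2030, Σy² = 549.26
Sxx = Σx² − (Σx)²/n = 2030 − 2025 = 5
Sxy = Σxy − (Σx)(Σy)/n = 1053.8 − 1048.5 = 5.3
Syy = Σy² − (Σy)²/n = 549.26 − 542.89 = 6.37
r = Sxy/√(Sxx·Syy) = 5.3/√(31.85) = 5.3/5.643580 = 0.939120

0.939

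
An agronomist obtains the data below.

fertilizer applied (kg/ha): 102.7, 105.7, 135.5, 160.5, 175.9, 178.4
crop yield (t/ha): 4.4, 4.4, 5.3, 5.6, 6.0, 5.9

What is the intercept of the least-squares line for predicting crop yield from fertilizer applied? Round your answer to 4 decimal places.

n = 6, Σx = 858.7, Σy = 31.6, Σxy = 4641.87, Σx² = 128607.65
Sxx = Σx² − (Σx)²/n = 128607.65 − 122894.281667 = 5713.368333
Sxy = Σxy − (Σx)(Σy)/n = 4641.87 − 4522.486667 = 119.383333
b = Sxy/Sxx = 119.383333/5713.368333 = 0.020895
a = ȳ − b·x̄ = 5.266667 − 0.020895·143.116667 = 2.276181

2.2762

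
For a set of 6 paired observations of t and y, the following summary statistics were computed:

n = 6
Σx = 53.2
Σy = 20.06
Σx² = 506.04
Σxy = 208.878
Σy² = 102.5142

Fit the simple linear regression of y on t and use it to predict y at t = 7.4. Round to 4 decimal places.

Sxx = Σx² − (Σx)²/n = 506.04 − 471.706667 = 34.333333
Sxy = Σxy − (Σx)(Σy)/n = 208.878 − 177.865333 = 31.012667
b = Sxy/Sxx = 31.012667/34.333333 = 0.903282
a = ȳ − b·x̄ = 3.343333 − 0.903282·8.866667 = -4.665763
ŷ(7.4) = a + b·7.4 = -4.665763 + 0.903282·7.4 = 2.018520

2.0185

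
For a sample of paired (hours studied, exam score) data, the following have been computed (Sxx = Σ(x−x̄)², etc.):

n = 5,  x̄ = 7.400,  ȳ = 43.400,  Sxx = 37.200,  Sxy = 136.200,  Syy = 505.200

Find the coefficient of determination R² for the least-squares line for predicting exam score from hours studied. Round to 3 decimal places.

0.987

R² = Sxy²/(Sxx·Syy) = (136.2)²/(37.2·505.2) = 0.987070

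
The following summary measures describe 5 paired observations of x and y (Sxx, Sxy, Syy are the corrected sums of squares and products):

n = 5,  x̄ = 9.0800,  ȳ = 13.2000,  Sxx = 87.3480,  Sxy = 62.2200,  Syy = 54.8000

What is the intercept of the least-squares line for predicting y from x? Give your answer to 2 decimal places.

6.73

b = Sxy/Sxx = 62.22/87.348 = 0.712323
a = ȳ − b·x̄ = 13.2 − 0.712323·9.08 = 6.732106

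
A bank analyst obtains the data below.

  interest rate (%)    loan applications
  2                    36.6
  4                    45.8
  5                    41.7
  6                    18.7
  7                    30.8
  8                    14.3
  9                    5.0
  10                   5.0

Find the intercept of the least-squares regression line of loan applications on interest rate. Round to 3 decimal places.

57.908

n = 8, Σx = 51, Σy = 197.9, Σxy = 1002.1, Σx² = 375
Sxx = Σx² − (Σx)²/n = 375 − 325.125 = 49.875
Sxy = Σxy − (Σx)(Σy)/n = 1002.1 − 1261.6125 = -259.5125
b = Sxy/Sxx = -259.5125/49.875 = -5.203258
a = ȳ − b·x̄ = 24.7375 − (-5.203258)·6.375 = 57.908271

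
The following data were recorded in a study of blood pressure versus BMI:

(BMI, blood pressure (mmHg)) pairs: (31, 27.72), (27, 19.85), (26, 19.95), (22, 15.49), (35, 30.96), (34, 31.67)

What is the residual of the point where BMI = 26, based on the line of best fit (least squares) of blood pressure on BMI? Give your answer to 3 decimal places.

n = 6, Σx = 175, Σy = 145.64, Σxy = 4415.13, Σx² = 5231
Sxx = Σx² − (Σx)²/n = 5231 − 5104.166667 = 126.833333
Sxy = Σxy − (Σx)(Σy)/n = 4415.13 − 4247.833333 = 167.296667
b = Sxy/Sxx = 167.296667/126.833333 = 1.319028
a = ȳ − b·x̄ = 24.273333 − 1.319028·29.166667 = -14.198305
ŷ(26) = -14.198305 + 1.319028·26 = 20.096413
residual = y − ŷ = 19.95 − 20.096413 = -0.146413

-0.146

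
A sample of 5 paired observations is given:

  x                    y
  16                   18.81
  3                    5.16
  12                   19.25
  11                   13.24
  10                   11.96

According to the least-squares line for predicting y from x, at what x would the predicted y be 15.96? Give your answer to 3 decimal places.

12.408

n = 5, Σx = 52, Σy = 68.42, Σxy = 812.68, Σx² = 630
Sxx = Σx² − (Σx)²/n = 630 − 540.8 = 89.2
Sxy = Σxy − (Σx)(Σy)/n = 812.68 − 711.568 = 101.112
b = Sxy/Sxx = 101.112/89.2 = 1.133543
a = ȳ − b·x̄ = 13.684 − 1.133543·10.4 = 1.895157
Set a + b·x = 15.96: x = (15.96 − 1.895157) / 1.133543 = 12.407865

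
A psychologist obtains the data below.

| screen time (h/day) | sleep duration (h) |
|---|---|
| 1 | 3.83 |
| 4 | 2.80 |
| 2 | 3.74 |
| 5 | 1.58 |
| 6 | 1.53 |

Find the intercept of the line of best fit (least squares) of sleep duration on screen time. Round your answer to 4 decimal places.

n = 5, Σx = 18, Σy = 13.48, Σxy = 39.59, Σx² = 82
Sxx = Σx² − (Σx)²/n = 82 − 64.8 = 17.2
Sxy = Σxy − (Σx)(Σy)/n = 39.59 − 48.528 = -8.938
b = Sxy/Sxx = -8.938/17.2 = -0.519651
a = ȳ − b·x̄ = 2.696 − (-0.519651)·3.6 = 4.566744

4.5667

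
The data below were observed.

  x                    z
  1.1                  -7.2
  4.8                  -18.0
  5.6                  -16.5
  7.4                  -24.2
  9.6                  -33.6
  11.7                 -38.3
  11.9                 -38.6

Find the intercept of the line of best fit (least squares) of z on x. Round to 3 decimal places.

n = 7, Σx = 52.1, Σy = -176.4, Σxy = -1595.81, Σx² = 481.03
Sxx = Σx² − (Σx)²/n = 481.03 − 387.772857 = 93.257143
Sxy = Σxy − (Σx)(Σy)/n = -1595.81 − (-1312.92) = -282.89
b = Sxy/Sxx = -282.89/93.257143 = -3.033441
a = ȳ − b·x̄ = -25.2 − (-3.033441)·7.442857 = -2.622535

-2.623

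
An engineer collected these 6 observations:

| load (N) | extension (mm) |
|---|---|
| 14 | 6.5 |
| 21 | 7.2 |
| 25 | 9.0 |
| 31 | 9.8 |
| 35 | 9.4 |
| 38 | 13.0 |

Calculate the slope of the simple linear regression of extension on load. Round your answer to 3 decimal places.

0.228

n = 6, Σx = 164, Σy = 54.9, Σxy = 1594, Σx² = 4892
Sxx = Σx² − (Σx)²/n = 4892 − 4482.666667 = 409.333333
Sxy = Σxy − (Σx)(Σy)/n = 1594 − 1500.6 = 93.4
b = Sxy/Sxx = 93.4/409.333333 = 0.228176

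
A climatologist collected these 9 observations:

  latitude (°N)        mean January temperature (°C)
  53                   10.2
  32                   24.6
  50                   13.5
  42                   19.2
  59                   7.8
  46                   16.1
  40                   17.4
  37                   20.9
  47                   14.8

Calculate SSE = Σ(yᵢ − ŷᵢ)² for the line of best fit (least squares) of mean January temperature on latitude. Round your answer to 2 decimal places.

n = 9, Σx = 406, Σy = 144.5, Σxy = 6174.9, Σx² = 18872, Σy² = 2538.75
Sxx = Σx² − (Σx)²/n = 18872 − 18315.111111 = 556.888889
Sxy = Σxy − (Σx)(Σy)/n = 6174.9 − 6518.555556 = -343.655556
Syy = Σy² − (Σy)²/n = 2538.75 − 2320.027778 = 218.722222
b = Sxy/Sxx = -343.655556/556.888889 = -0.617099
SSE = Syy − b·Sxy = 218.722222 − (-0.617099)·(-343.655556) = 6.652735

6.65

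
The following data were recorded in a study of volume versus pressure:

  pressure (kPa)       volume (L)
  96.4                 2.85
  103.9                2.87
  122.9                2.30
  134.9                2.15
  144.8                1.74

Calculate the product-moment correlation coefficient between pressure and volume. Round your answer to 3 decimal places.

-0.980

n = 5, Σx = 602.9, Σy = 11.91, Σxy = 1397.59, Σx² = 74357.63, Σy² = 29.2995
Sxx = Σx² − (Σx)²/n = 74357.63 − 72697.682 = 1659.948
Sxy = Σxy − (Σx)(Σy)/n = 1397.59 − 1436.1078 = -38.5178
Syy = Σy² − (Σy)²/n = 29.2995 − 28.36962 = 0.92988
r = Sxy/√(Sxx·Syy) = -38.5178/√(1543.552446) = -38.5178/39.288070 = -0.980394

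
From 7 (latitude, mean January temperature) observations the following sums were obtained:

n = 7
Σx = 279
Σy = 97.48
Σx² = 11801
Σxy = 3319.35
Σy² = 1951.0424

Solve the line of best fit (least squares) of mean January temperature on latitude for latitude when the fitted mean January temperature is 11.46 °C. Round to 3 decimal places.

Sxx = Σx² − (Σx)²/n = 11801 − 11120.142857 = 680.857143
Sxy = Σxy − (Σx)(Σy)/n = 3319.35 − 3885.274286 = -565.924286
b = Sxy/Sxx = -565.924286/680.857143 = -0.831194
a = ȳ − b·x̄ = 13.925714 − (-0.831194)·39.857143 = 47.054727
Set a + b·x = 11.46: x = (11.46 − 47.054727) / (-0.831194) = 42.823616

42.824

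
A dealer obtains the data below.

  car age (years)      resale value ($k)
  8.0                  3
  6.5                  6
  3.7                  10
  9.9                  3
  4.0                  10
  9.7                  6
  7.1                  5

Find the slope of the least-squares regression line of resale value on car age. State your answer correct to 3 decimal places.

-1.004

n = 7, Σx = 48.9, Σy = 43, Σxy = 263.4, Σx² = 378.45
Sxx = Σx² − (Σx)²/n = 378.45 − 341.601429 = 36.848571
Sxy = Σxy − (Σx)(Σy)/n = 263.4 − 300.385714 = -36.985714
b = Sxy/Sxx = -36.985714/36.848571 = -1.003722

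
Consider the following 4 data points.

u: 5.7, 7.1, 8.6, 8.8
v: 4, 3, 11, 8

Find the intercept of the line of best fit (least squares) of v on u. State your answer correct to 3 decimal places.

n = 4, Σx = 30.2, Σy = 26, Σxy = 209.1, Σx² = 234.3
Sxx = Σx² − (Σx)²/n = 234.3 − 228.01 = 6.29
Sxy = Σxy − (Σx)(Σy)/n = 209.1 − 196.3 = 12.8
b = Sxy/Sxx = 12.8/6.29 = 2.034976
a = ȳ − b·x̄ = 6.5 − 2.034976·7.55 = -8.864070

-8.864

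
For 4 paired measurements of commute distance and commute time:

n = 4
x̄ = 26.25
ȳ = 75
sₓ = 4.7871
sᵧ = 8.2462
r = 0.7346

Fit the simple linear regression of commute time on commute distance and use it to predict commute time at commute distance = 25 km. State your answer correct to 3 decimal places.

b = r · sᵧ/sₓ = 0.7346 · 8.2462/4.7871 = 1.265413
a = ȳ − b·x̄ = 75 − 1.265413·26.25 = 41.782909
ŷ(25) = a + b·25 = 41.782909 + 1.265413·25 = 73.418234

73.418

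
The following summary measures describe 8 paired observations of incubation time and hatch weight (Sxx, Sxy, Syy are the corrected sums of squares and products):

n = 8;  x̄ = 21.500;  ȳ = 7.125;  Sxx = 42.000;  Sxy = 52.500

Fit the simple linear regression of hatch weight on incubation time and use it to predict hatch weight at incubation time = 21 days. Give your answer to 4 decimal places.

b = Sxy/Sxx = 52.5/42 = 1.25
a = ȳ − b·x̄ = 7.125 − 1.25·21.5 = -19.75
ŷ(21) = a + b·21 = -19.75 + 1.25·21 = 6.5

6.5000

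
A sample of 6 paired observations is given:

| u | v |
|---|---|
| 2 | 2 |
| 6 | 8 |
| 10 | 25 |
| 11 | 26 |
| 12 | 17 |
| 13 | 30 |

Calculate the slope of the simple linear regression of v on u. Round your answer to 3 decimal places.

2.386

n = 6, Σx = 54, Σy = 108, Σxy = 1182, Σx² = 574
Sxx = Σx² − (Σx)²/n = 574 − 486 = 88
Sxy = Σxy − (Σx)(Σy)/n = 1182 − 972 = 210
b = Sxy/Sxx = 210/88 = 2.386364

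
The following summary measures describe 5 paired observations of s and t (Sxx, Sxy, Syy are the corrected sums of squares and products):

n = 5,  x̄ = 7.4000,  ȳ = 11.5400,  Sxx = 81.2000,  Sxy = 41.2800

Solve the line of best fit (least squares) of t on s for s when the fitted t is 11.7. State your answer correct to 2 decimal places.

b = Sxy/Sxx = 41.28/81.2 = 0.508374
a = ȳ − b·x̄ = 11.54 − 0.508374·7.4 = 7.778030
Set a + b·x = 11.7: x = (11.7 − 7.778030) / 0.508374 = 7.714729

7.71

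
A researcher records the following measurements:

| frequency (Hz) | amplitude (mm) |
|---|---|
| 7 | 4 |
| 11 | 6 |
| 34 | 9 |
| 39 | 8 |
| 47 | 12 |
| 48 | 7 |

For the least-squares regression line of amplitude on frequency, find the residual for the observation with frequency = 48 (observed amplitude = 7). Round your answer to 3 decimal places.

n = 6, Σx = 186, Σy = 46, Σxy = 1612, Σx² = 7360
Sxx = Σx² − (Σx)²/n = 7360 − 5766 = 1594
Sxy = Σxy − (Σx)(Σy)/n = 1612 − 1426 = 186
b = Sxy/Sxx = 186/1594 = 0.116688
a = ȳ − b·x̄ = 7.666667 − 0.116688·31 = 4.049352
ŷ(48) = 4.049352 + 0.116688·48 = 9.650355
residual = y − ŷ = 7 − 9.650355 = -2.650355

-2.650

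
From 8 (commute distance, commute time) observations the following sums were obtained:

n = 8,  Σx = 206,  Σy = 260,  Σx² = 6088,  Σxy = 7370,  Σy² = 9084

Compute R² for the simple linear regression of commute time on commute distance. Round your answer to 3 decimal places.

0.917

Sxx = Σx² − (Σx)²/n = 6088 − 5304.5 = 783.5
Sxy = Σxy − (Σx)(Σy)/n = 7370 − 6695 = 675
Syy = Σy² − (Σy)²/n = 9084 − 8450 = 634
R² = Sxy²/(Sxx·Syy) = (675)²/(783.5·634) = 0.917232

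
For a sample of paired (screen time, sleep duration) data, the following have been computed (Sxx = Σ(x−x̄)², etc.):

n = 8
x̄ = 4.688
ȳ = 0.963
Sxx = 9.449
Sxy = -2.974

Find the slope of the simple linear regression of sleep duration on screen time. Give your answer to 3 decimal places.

b = Sxy/Sxx = -2.974/9.449 = -0.314742

-0.315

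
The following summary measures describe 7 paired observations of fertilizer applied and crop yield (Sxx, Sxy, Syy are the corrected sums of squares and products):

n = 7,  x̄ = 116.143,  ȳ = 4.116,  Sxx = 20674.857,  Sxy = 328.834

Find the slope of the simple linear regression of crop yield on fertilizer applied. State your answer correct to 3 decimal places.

0.016

b = Sxy/Sxx = 328.834/20674.857 = 0.015905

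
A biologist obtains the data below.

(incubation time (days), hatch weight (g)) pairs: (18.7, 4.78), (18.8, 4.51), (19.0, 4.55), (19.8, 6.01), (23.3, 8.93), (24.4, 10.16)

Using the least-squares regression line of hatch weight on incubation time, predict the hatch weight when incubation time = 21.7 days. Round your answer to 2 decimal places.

n = 6, Σx = 124, Σy = 38.94, Σxy = 835.595, Σx² = 2594.42
Sxx = Σx² − (Σx)²/n = 2594.42 − 2562.666667 = 31.753333
Sxy = Σxy − (Σx)(Σy)/n = 835.595 − 804.76 = 30.835
b = Sxy/Sxx = 30.835/31.753333 = 0.971079
a = ȳ − b·x̄ = 6.49 − 0.971079·20.666667 = -13.578969
ŷ(21.7) = a + b·21.7 = -13.578969 + 0.971079·21.7 = 7.493448

7.49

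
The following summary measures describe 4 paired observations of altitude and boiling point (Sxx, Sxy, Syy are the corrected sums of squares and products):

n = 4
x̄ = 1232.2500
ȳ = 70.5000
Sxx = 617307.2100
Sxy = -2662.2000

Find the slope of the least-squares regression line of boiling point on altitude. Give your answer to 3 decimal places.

b = Sxy/Sxx = -2662.2/617307.21 = -0.004313

-0.004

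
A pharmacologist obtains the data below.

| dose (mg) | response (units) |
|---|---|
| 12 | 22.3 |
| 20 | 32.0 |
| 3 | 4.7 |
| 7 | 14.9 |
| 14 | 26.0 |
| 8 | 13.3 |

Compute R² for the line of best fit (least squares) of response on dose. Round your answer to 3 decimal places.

n = 6, Σx = 64, Σy = 113.2, Σxy = 1496.4, Σx² = 862, Σy² = 2618.28
Sxx = Σx² − (Σx)²/n = 862 − 682.666667 = 179.333333
Sxy = Σxy − (Σx)(Σy)/n = 1496.4 − 1207.466667 = 288.933333
Syy = Σy² − (Σy)²/n = 2618.28 − 2135.706667 = 482.573333
R² = Sxy²/(Sxx·Syy) = (288.933333)²/(179.333333·482.573333) = 0.964653

0.965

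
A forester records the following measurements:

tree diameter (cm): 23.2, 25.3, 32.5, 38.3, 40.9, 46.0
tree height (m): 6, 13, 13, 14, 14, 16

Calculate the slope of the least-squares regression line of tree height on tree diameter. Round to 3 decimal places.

n = 6, Σx = 206.2, Σy = 76, Σxy = 2735.4, Σx² = 7490.28
Sxx = Σx² − (Σx)²/n = 7490.28 − 7086.406667 = 403.873333
Sxy = Σxy − (Σx)(Σy)/n = 2735.4 − 2611.866667 = 123.533333
b = Sxy/Sxx = 123.533333/403.873333 = 0.305871

0.306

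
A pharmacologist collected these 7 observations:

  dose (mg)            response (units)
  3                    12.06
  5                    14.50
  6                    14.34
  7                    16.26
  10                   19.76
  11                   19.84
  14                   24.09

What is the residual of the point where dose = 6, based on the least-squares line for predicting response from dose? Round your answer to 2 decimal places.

n = 7, Σx = 56, Σy = 120.85, Σxy = 1061.64, Σx² = 536
Sxx = Σx² − (Σx)²/n = 536 − 448 = 88
Sxy = Σxy − (Σx)(Σy)/n = 1061.64 − 966.8 = 94.84
b = Sxy/Sxx = 94.84/88 = 1.077727
a = ȳ − b·x̄ = 17.264286 − 1.077727·8 = 8.642468
ŷ(6) = 8.642468 + 1.077727·6 = 15.108831
residual = y − ŷ = 14.34 − 15.108831 = -0.768831

-0.77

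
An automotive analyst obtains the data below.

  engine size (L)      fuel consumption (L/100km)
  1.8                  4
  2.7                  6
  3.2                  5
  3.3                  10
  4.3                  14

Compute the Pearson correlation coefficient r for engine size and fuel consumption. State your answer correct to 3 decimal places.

0.876

n = 5, Σx = 15.3, Σy = 39, Σxy = 132.6, Σx² = 50.15, Σy² = 373
Sxx = Σx² − (Σx)²/n = 50.15 − 46.818 = 3.332
Sxy = Σxy − (Σx)(Σy)/n = 132.6 − 119.34 = 13.26
Syy = Σy² − (Σy)²/n = 373 − 304.2 = 68.8
r = Sxy/√(Sxx·Syy) = 13.26/√(229.2416) = 13.26/15.140727 = 0.875784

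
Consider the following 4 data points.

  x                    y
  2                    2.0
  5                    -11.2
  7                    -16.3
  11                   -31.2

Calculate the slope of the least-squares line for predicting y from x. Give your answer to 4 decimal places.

n = 4, Σx = 25, Σy = -56.7, Σxy = -509.3, Σx² = 199
Sxx = Σx² − (Σx)²/n = 199 − 156.25 = 42.75
Sxy = Σxy − (Σx)(Σy)/n = -509.3 − (-354.375) = -154.925
b = Sxy/Sxx = -154.925/42.75 = -3.623977

-3.6240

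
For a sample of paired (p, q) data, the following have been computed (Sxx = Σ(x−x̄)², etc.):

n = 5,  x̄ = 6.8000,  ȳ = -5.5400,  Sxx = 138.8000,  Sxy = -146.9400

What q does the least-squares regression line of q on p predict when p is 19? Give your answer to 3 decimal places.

b = Sxy/Sxx = -146.94/138.8 = -1.058646
a = ȳ − b·x̄ = -5.54 − (-1.058646)·6.8 = 1.658790
ŷ(19) = a + b·19 = 1.658790 + (-1.058646)·19 = -18.455476

-18.455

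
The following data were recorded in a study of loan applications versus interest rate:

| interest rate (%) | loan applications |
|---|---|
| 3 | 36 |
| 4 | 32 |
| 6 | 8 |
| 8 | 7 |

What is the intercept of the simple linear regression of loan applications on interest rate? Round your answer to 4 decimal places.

54.8305

n = 4, Σx = 21, Σy = 83, Σxy = 340, Σx² = 125
Sxx = Σx² − (Σx)²/n = 125 − 110.25 = 14.75
Sxy = Σxy − (Σx)(Σy)/n = 340 − 435.75 = -95.75
b = Sxy/Sxx = -95.75/14.75 = -6.491525
a = ȳ − b·x̄ = 20.75 − (-6.491525)·5.25 = 54.830508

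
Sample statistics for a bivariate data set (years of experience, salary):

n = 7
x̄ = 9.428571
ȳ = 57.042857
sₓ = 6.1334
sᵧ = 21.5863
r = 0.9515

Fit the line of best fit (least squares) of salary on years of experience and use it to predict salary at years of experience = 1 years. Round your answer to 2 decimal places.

b = r · sᵧ/sₓ = 0.9515 · 21.5863/6.1334 = 3.348773
a = ȳ − b·x̄ = 57.042857 − 3.348773·9.428571 = 25.468713
ŷ(1) = a + b·1 = 25.468713 + 3.348773·1 = 28.817486

28.82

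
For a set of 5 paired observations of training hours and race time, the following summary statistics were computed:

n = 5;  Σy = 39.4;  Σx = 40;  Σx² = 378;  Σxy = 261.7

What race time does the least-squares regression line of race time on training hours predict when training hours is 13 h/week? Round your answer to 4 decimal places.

Sxx = Σx² − (Σx)²/n = 378 − 320 = 58
Sxy = Σxy − (Σx)(Σy)/n = 261.7 − 315.2 = -53.5
b = Sxy/Sxx = -53.5/58 = -0.922414
a = ȳ − b·x̄ = 7.88 − (-0.922414)·8 = 15.259310
ŷ(13) = a + b·13 = 15.259310 + (-0.922414)·13 = 3.267931

3.2679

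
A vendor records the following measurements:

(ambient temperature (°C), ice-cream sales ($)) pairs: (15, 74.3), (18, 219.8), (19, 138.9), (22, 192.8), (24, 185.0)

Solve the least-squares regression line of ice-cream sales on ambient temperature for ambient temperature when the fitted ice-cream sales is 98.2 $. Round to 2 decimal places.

n = 5, Σx = 98, Σy = 810.8, Σxy = 16391.6, Σx² = 1970
Sxx = Σx² − (Σx)²/n = 1970 − 1920.8 = 49.2
Sxy = Σxy − (Σx)(Σy)/n = 16391.6 − 15891.68 = 499.92
b = Sxy/Sxx = 499.92/49.2 = 10.160976
a = ȳ − b·x̄ = 162.16 − 10.160976·19.6 = -36.995122
Set a + b·x = 98.2: x = (98.2 − (-36.995122)) / 10.160976 = 13.305329

13.31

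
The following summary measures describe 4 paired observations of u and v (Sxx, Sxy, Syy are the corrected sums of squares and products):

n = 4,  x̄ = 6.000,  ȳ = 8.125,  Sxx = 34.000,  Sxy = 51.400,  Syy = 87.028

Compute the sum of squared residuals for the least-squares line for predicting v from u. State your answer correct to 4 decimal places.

9.3233

b = Sxy/Sxx = 51.4/34 = 1.511765
SSE = Syy − b·Sxy = 87.028 − 1.511765·51.4 = 9.323294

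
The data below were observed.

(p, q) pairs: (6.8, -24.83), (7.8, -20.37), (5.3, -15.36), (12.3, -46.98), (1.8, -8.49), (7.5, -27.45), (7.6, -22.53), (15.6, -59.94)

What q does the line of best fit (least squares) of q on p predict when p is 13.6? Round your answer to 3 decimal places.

n = 8, Σx = 64.7, Σy = -225.95, Σxy = -2314.441, Σx² = 647.07
Sxx = Σx² − (Σx)²/n = 647.07 − 523.26125 = 123.80875
Sxy = Σxy − (Σx)(Σy)/n = -2314.441 − (-1827.370625) = -487.070375
b = Sxy/Sxx = -487.070375/123.80875 = -3.934055
a = ȳ − b·x̄ = -28.24375 − (-3.934055)·8.0875 = 3.572916
ŷ(13.6) = a + b·13.6 = 3.572916 + (-3.934055)·13.6 = -49.930226

-49.930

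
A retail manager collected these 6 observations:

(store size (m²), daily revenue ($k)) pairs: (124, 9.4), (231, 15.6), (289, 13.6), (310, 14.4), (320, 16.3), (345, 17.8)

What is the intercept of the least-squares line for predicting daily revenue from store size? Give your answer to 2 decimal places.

6.17

n = 6, Σx = 1619, Σy = 87.1, Σxy = 24520.6, Σx² = 469783
Sxx = Σx² − (Σx)²/n = 469783 − 436860.166667 = 32922.833333
Sxy = Σxy − (Σx)(Σy)/n = 24520.6 − 23502.483333 = 1018.116667
b = Sxy/Sxx = 1018.116667/32922.833333 = 0.030924
a = ȳ − b·x̄ = 14.516667 − 0.030924·269.833333 = 6.172251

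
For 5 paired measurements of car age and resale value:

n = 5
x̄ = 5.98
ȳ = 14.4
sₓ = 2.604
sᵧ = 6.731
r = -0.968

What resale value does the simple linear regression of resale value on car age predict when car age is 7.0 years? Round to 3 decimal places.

b = r · sᵧ/sₓ = -0.968 · 6.731/2.604 = -2.502154
a = ȳ − b·x̄ = 14.4 − (-2.502154)·5.98 = 29.362879
ŷ(7.0) = a + b·7.0 = 29.362879 + (-2.502154)·7 = 11.847803

11.848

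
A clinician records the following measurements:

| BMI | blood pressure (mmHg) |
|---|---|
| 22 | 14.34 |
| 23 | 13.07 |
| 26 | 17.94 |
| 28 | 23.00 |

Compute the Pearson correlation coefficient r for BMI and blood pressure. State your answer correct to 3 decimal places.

n = 4, Σx = 99, Σy = 68.35, Σxy = 1726.53, Σx² = 2473, Σy² = 1227.3041
Sxx = Σx² − (Σx)²/n = 2473 − 2450.25 = 22.75
Sxy = Σxy − (Σx)(Σy)/n = 1726.53 − 1691.6625 = 34.8675
Syy = Σy² − (Σy)²/n = 1227.3041 − 1167.930625 = 59.373475
r = Sxy/√(Sxx·Syy) = 34.8675/√(1350.746556) = 34.8675/36.752504 = 0.948711

0.949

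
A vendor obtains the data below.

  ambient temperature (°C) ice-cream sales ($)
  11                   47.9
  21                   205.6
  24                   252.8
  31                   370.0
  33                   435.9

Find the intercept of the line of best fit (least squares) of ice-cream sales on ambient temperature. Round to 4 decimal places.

-148.4899

n = 5, Σx = 120, Σy = 1312.2, Σxy = 36766.4, Σx² = 3188
Sxx = Σx² − (Σx)²/n = 3188 − 2880 = 308
Sxy = Σxy − (Σx)(Σy)/n = 36766.4 − 31492.8 = 5273.6
b = Sxy/Sxx = 5273.6/308 = 17.122078
a = ȳ − b·x̄ = 262.44 − 17.122078·24 = -148.489870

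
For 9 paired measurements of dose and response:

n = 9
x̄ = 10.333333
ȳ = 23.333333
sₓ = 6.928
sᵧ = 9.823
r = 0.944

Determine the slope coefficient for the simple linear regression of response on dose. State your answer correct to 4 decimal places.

b = r · sᵧ/sₓ = 0.944 · 9.823/6.928 = 1.338469

1.3385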